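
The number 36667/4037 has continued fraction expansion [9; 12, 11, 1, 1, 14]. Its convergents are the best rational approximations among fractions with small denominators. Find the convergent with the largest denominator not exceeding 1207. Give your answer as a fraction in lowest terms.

2525/278

List convergents until the denominator exceeds the bound:
a_0 = 9: 9/1  (≤ bound)
a_1 = 12: 109/12  (≤ bound)
a_2 = 11: 1208/133  (≤ bound)
a_3 = 1: 1317/145  (≤ bound)
a_4 = 1: 2525/278  (≤ bound)
a_5 = 14: 36667/4037  (> 1207, stop)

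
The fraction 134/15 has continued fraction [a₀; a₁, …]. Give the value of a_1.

134 = 8·15 + 14, so a_0 = 8
15 = 1·14 + 1, so a_1 = 1

1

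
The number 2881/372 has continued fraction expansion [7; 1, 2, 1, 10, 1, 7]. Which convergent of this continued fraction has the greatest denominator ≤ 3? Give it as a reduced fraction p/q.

23/3

a_0 = 7: 7/1  (≤ bound)
a_1 = 1: 8/1  (≤ bound)
a_2 = 2: 23/3  (≤ bound)
a_3 = 1: 31/4  (> 3, stop)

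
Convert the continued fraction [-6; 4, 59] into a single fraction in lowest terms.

Build up convergents one term at a time:
a_0 = -6: -6/1
a_1 = 4: -23/4
a_2 = 59: -1363/237

-1363/237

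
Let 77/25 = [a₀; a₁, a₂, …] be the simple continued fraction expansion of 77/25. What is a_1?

12

77 = 3·25 + 2, so a_0 = 3
25 = 12·2 + 1, so a_1 = 12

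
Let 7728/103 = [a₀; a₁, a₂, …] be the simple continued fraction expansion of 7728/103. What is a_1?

34

Run the Euclidean algorithm, recording each quotient:
7728 = 75·103 + 3, so a_0 = 75
103 = 34·3 + 1, so a_1 = 34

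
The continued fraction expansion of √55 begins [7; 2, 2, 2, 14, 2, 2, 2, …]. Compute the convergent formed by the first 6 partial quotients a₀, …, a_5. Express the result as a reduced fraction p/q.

Start with 2.
14 + 1/(2/1) = 14 + 1/2 = 29/2
2 + 1/(29/2) = 2 + 2/29 = 60/29
2 + 1/(60/29) = 2 + 29/60 = 149/60
2 + 1/(149/60) = 2 + 60/149 = 358/149
7 + 1/(358/149) = 7 + 149/358 = 2655/358

2655/358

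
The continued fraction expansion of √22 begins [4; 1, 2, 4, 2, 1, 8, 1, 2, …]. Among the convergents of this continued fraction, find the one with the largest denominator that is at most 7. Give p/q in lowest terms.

14/3

List convergents until the denominator exceeds the bound:
a_0 = 4: 4/1  (≤ bound)
a_1 = 1: 5/1  (≤ bound)
a_2 = 2: 14/3  (≤ bound)
a_3 = 4: 61/13  (> 7, stop)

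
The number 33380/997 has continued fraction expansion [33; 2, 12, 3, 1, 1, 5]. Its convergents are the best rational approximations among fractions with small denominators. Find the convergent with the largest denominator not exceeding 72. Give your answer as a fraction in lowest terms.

837/25

a_0 = 33: 33/1  (≤ bound)
a_1 = 2: 67/2  (≤ bound)
a_2 = 12: 837/25  (≤ bound)
a_3 = 3: 2578/77  (> 72, stop)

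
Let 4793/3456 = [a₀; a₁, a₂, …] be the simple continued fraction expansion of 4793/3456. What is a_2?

1

Run the Euclidean algorithm, recording each quotient:
4793 = 1·3456 + 1337, so a_0 = 1
3456 = 2·1337 + 782, so a_1 = 2
1337 = 1·782 + 555, so a_2 = 1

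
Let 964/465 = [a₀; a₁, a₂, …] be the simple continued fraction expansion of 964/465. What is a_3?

⌊964/465⌋ = 2, remainder 34
⌊465/34⌋ = 13, remainder 23
⌊34/23⌋ = 1, remainder 11
⌊23/11⌋ = 2, remainder 1

2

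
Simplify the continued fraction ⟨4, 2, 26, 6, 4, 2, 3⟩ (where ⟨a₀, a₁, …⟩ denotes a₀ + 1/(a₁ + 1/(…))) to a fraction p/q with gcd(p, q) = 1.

Use the convergent recurrence hₖ = aₖ·hₖ₋₁ + hₖ₋₂ (and likewise for the denominators kₖ):
a_0 = 4: 4/1
a_1 = 2: 9/2
a_2 = 26: 238/53
a_3 = 6: 1437/320
a_4 = 4: 5986/1333
a_5 = 2: 13409/2986
a_6 = 3: 46213/10291

46213/10291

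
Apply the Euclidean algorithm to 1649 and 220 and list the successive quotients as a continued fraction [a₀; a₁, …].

[7; 2, 54, 2]

⌊1649/220⌋ = 7, remainder 109
⌊220/109⌋ = 2, remainder 2
⌊109/2⌋ = 54, remainder 1
⌊2/1⌋ = 2, remainder 0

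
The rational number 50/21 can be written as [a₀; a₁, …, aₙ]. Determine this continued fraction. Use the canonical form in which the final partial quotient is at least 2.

[2; 2, 1, 1, 1, 2]

50 = 2·21 + 8, so a_0 = 2
21 = 2·8 + 5, so a_1 = 2
8 = 1·5 + 3, so a_2 = 1
5 = 1·3 + 2, so a_3 = 1
3 = 1·2 + 1, so a_4 = 1
2 = 2·1 + 0, so a_5 = 2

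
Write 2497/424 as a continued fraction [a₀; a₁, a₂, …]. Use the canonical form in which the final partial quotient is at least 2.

Repeatedly divide and take the remainder:
⌊2497/424⌋ = 5, remainder 377
⌊424/377⌋ = 1, remainder 47
⌊377/47⌋ = 8, remainder 1
⌊47/1⌋ = 47, remainder 0

[5; 1, 8, 47]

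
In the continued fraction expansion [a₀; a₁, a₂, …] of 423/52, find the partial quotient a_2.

423 ÷ 52 → quotient 8, remainder 7
52 ÷ 7 → quotient 7, remainder 3
7 ÷ 3 → quotient 2, remainder 1

2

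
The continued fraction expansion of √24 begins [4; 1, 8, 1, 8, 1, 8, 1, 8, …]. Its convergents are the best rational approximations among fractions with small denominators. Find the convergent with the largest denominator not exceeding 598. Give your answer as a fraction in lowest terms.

a_0 = 4: 4/1  (≤ bound)
a_1 = 1: 5/1  (≤ bound)
a_2 = 8: 44/9  (≤ bound)
a_3 = 1: 49/10  (≤ bound)
a_4 = 8: 436/89  (≤ bound)
a_5 = 1: 485/99  (≤ bound)
a_6 = 8: 4316/881  (> 598, stop)

485/99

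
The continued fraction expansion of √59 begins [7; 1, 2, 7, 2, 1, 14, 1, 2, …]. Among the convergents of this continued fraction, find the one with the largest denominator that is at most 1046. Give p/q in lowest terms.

7781/1013

a_0 = 7: 7/1  (≤ bound)
a_1 = 1: 8/1  (≤ bound)
a_2 = 2: 23/3  (≤ bound)
a_3 = 7: 169/22  (≤ bound)
a_4 = 2: 361/47  (≤ bound)
a_5 = 1: 530/69  (≤ bound)
a_6 = 14: 7781/1013  (≤ bound)
a_7 = 1: 8311/1082  (> 1046, stop)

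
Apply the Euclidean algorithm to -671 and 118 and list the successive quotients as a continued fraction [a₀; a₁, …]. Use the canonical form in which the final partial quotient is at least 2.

[-6; 3, 5, 3, 2]

Repeatedly divide and take the remainder:
-671 ÷ 118 → quotient -6, remainder 37
118 ÷ 37 → quotient 3, remainder 7
37 ÷ 7 → quotient 5, remainder 2
7 ÷ 2 → quotient 3, remainder 1
2 ÷ 1 → quotient 2, remainder 0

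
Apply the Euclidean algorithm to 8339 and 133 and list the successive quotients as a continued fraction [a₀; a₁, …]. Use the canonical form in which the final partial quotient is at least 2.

⌊8339/133⌋ = 62, remainder 93
⌊133/93⌋ = 1, remainder 40
⌊93/40⌋ = 2, remainder 13
⌊40/13⌋ = 3, remainder 1
⌊13/1⌋ = 13, remainder 0

[62; 1, 2, 3, 13]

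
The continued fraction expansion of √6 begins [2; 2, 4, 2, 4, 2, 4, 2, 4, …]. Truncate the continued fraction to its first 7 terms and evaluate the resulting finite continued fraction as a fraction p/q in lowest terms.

Work from the innermost term outward:
Start with 4.
2 + 1/(4/1) = 2 + 1/4 = 9/4
4 + 1/(9/4) = 4 + 4/9 = 40/9
2 + 1/(40/9) = 2 + 9/40 = 89/40
4 + 1/(89/40) = 4 + 40/89 = 396/89
2 + 1/(396/89) = 2 + 89/396 = 881/396
2 + 1/(881/396) = 2 + 396/881 = 2158/881

2158/881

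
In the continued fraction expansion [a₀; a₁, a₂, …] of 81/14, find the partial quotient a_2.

81 = 5·14 + 11, so a_0 = 5
14 = 1·11 + 3, so a_1 = 1
11 = 3·3 + 2, so a_2 = 3

3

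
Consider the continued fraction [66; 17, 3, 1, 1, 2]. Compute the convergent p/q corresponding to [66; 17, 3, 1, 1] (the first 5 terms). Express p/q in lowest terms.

Compute successive convergents:
a_0 = 66: 66/1
a_1 = 17: 1123/17
a_2 = 3: 3435/52
a_3 = 1: 4558/69
a_4 = 1: 7993/121

7993/121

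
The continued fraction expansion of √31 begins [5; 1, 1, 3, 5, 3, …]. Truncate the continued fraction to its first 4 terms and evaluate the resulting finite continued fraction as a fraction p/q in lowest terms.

39/7

a_0 = 5: 5/1
a_1 = 1: 6/1
a_2 = 1: 11/2
a_3 = 3: 39/7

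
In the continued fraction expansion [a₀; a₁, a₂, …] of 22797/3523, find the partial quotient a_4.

1

Apply division with remainder until the remainder is 0:
22797 ÷ 3523 → quotient 6, remainder 1659
3523 ÷ 1659 → quotient 2, remainder 205
1659 ÷ 205 → quotient 8, remainder 19
205 ÷ 19 → quotient 10, remainder 15
19 ÷ 15 → quotient 1, remainder 4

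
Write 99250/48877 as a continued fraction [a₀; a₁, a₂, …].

[2; 32, 1, 2, 21, 2, 1, 7]

Repeatedly divide and take the remainder:
⌊99250/48877⌋ = 2, remainder 1496
⌊48877/1496⌋ = 32, remainder 1005
⌊1496/1005⌋ = 1, remainder 491
⌊1005/491⌋ = 2, remainder 23
⌊491/23⌋ = 21, remainder 8
⌊23/8⌋ = 2, remainder 7
⌊8/7⌋ = 1, remainder 1
⌊7/1⌋ = 7, remainder 0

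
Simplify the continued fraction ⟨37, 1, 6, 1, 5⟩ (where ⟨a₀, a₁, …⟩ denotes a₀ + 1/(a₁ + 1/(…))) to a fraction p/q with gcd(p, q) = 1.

a_0 = 37: 37/1
a_1 = 1: 38/1
a_2 = 6: 265/7
a_3 = 1: 303/8
a_4 = 5: 1780/47

1780/47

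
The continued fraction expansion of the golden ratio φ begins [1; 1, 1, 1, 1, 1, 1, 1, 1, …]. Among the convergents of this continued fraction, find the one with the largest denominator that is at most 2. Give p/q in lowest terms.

3/2

List convergents until the denominator exceeds the bound:
a_0 = 1: 1/1  (≤ bound)
a_1 = 1: 2/1  (≤ bound)
a_2 = 1: 3/2  (≤ bound)
a_3 = 1: 5/3  (> 2, stop)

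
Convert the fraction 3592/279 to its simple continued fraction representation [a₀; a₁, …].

Apply division with remainder until the remainder is 0:
⌊3592/279⌋ = 12, remainder 244
⌊279/244⌋ = 1, remainder 35
⌊244/35⌋ = 6, remainder 34
⌊35/34⌋ = 1, remainder 1
⌊34/1⌋ = 34, remainder 0

[12; 1, 6, 1, 34]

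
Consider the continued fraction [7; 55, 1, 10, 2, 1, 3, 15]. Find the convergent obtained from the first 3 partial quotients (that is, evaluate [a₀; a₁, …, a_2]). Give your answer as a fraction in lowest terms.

393/56

Start with 1.
55 + 1/(1/1) = 55 + 1/1 = 56/1
7 + 1/(56/1) = 7 + 1/56 = 393/56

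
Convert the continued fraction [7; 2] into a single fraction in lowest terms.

a_0 = 7: 7/1
a_1 = 2: 15/2

15/2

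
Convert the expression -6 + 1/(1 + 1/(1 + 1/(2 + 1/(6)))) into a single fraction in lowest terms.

-173/32

Start with 6.
2 + 1/(6/1) = 2 + 1/6 = 13/6
1 + 1/(13/6) = 1 + 6/13 = 19/13
1 + 1/(19/13) = 1 + 13/19 = 32/19
-6 + 1/(32/19) = -6 + 19/32 = -173/32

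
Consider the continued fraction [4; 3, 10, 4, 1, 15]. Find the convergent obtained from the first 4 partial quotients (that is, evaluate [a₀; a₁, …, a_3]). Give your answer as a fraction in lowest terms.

Start with 4.
10 + 1/(4/1) = 10 + 1/4 = 41/4
3 + 1/(41/4) = 3 + 4/41 = 127/41
4 + 1/(127/41) = 4 + 41/127 = 549/127

549/127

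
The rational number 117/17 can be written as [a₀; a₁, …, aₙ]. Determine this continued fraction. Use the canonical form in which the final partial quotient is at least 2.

Repeatedly divide and take the remainder:
117 = 6·17 + 15, so a_0 = 6
17 = 1·15 + 2, so a_1 = 1
15 = 7·2 + 1, so a_2 = 7
2 = 2·1 + 0, so a_3 = 2

[6; 1, 7, 2]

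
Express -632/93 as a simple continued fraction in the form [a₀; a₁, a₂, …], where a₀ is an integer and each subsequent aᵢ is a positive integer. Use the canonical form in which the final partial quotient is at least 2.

Apply division with remainder until the remainder is 0:
-632 ÷ 93 → quotient -7, remainder 19
93 ÷ 19 → quotient 4, remainder 17
19 ÷ 17 → quotient 1, remainder 2
17 ÷ 2 → quotient 8, remainder 1
2 ÷ 1 → quotient 2, remainder 0

[-7; 4, 1, 8, 2]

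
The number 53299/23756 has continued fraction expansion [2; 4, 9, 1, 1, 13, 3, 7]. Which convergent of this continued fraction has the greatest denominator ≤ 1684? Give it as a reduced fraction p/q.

2367/1055

a_0 = 2: 2/1  (≤ bound)
a_1 = 4: 9/4  (≤ bound)
a_2 = 9: 83/37  (≤ bound)
a_3 = 1: 92/41  (≤ bound)
a_4 = 1: 175/78  (≤ bound)
a_5 = 13: 2367/1055  (≤ bound)
a_6 = 3: 7276/3243  (> 1684, stop)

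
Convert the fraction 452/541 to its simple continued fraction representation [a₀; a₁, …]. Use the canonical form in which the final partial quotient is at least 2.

[0; 1, 5, 12, 1, 2, 2]

Run the Euclidean algorithm, recording each quotient:
452 ÷ 541 → quotient 0, remainder 452
541 ÷ 452 → quotient 1, remainder 89
452 ÷ 89 → quotient 5, remainder 7
89 ÷ 7 → quotient 12, remainder 5
7 ÷ 5 → quotient 1, remainder 2
5 ÷ 2 → quotient 2, remainder 1
2 ÷ 1 → quotient 2, remainder 0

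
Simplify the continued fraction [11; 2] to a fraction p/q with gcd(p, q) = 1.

23/2

Build up convergents one term at a time:
a_0 = 11: 11/1
a_1 = 2: 23/2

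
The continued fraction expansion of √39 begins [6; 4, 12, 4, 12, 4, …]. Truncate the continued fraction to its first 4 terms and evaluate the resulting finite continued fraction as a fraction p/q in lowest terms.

a_0 = 6: 6/1
a_1 = 4: 25/4
a_2 = 12: 306/49
a_3 = 4: 1249/200

1249/200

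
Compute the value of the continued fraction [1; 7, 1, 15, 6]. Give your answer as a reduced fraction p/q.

a_0 = 1: 1/1
a_1 = 7: 8/7
a_2 = 1: 9/8
a_3 = 15: 143/127
a_4 = 6: 867/770

867/770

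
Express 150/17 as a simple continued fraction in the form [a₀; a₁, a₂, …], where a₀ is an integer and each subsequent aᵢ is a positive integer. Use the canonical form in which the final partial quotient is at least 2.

⌊150/17⌋ = 8, remainder 14
⌊17/14⌋ = 1, remainder 3
⌊14/3⌋ = 4, remainder 2
⌊3/2⌋ = 1, remainder 1
⌊2/1⌋ = 2, remainder 0

[8; 1, 4, 1, 2]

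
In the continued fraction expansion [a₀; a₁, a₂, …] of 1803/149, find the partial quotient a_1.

9

Repeatedly divide and take the remainder:
1803 = 12·149 + 15, so a_0 = 12
149 = 9·15 + 14, so a_1 = 9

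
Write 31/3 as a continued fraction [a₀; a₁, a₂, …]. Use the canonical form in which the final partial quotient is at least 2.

[10; 3]

⌊31/3⌋ = 10, remainder 1
⌊3/1⌋ = 3, remainder 0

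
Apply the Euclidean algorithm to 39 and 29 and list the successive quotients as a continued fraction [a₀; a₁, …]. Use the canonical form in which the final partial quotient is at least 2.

⌊39/29⌋ = 1, remainder 10
⌊29/10⌋ = 2, remainder 9
⌊10/9⌋ = 1, remainder 1
⌊9/1⌋ = 9, remainder 0

[1; 2, 1, 9]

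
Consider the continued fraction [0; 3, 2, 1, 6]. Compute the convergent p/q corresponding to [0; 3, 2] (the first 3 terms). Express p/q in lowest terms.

Start with 2.
3 + 1/(2/1) = 3 + 1/2 = 7/2
0 + 1/(7/2) = 0 + 2/7 = 2/7

2/7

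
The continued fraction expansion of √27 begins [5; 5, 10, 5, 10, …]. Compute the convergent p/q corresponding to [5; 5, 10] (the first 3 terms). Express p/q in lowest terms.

Start with 10.
5 + 1/(10/1) = 5 + 1/10 = 51/10
5 + 1/(51/10) = 5 + 10/51 = 265/51

265/51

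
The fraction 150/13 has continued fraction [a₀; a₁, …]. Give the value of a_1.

⌊150/13⌋ = 11, remainder 7
⌊13/7⌋ = 1, remainder 6

1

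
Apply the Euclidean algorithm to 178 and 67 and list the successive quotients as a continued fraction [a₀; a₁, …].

[2; 1, 1, 1, 10, 2]

⌊178/67⌋ = 2, remainder 44
⌊67/44⌋ = 1, remainder 23
⌊44/23⌋ = 1, remainder 21
⌊23/21⌋ = 1, remainder 2
⌊21/2⌋ = 10, remainder 1
⌊2/1⌋ = 2, remainder 0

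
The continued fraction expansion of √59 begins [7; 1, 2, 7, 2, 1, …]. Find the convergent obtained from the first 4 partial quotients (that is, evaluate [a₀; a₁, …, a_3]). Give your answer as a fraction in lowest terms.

Start with 7.
2 + 1/(7/1) = 2 + 1/7 = 15/7
1 + 1/(15/7) = 1 + 7/15 = 22/15
7 + 1/(22/15) = 7 + 15/22 = 169/22

169/22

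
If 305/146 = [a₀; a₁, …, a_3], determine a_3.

Apply division with remainder until the remainder is 0:
305 ÷ 146 → quotient 2, remainder 13
146 ÷ 13 → quotient 11, remainder 3
13 ÷ 3 → quotient 4, remainder 1
3 ÷ 1 → quotient 3, remainder 0

3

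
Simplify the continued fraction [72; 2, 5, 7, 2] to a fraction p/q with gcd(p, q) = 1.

12245/169

a_0 = 72: 72/1
a_1 = 2: 145/2
a_2 = 5: 797/11
a_3 = 7: 5724/79
a_4 = 2: 12245/169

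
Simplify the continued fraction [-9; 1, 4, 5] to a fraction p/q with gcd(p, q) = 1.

a_0 = -9: -9/1
a_1 = 1: -8/1
a_2 = 4: -41/5
a_3 = 5: -213/26

-213/26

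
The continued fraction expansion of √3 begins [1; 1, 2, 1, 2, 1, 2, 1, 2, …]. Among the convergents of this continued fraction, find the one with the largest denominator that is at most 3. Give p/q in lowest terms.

5/3

a_0 = 1: 1/1  (≤ bound)
a_1 = 1: 2/1  (≤ bound)
a_2 = 2: 5/3  (≤ bound)
a_3 = 1: 7/4  (> 3, stop)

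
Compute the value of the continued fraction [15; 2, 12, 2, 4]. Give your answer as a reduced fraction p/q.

Start with 4.
2 + 1/(4/1) = 2 + 1/4 = 9/4
12 + 1/(9/4) = 12 + 4/9 = 112/9
2 + 1/(112/9) = 2 + 9/112 = 233/112
15 + 1/(233/112) = 15 + 112/233 = 3607/233

3607/233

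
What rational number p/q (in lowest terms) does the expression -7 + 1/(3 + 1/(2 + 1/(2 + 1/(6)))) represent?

Start with 6.
2 + 1/(6/1) = 2 + 1/6 = 13/6
2 + 1/(13/6) = 2 + 6/13 = 32/13
3 + 1/(32/13) = 3 + 13/32 = 109/32
-7 + 1/(109/32) = -7 + 32/109 = -731/109

-731/109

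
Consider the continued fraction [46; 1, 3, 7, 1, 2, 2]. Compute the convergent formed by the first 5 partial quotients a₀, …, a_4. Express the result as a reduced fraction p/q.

1543/33

Work from the innermost term outward:
Start with 1.
7 + 1/(1/1) = 7 + 1/1 = 8/1
3 + 1/(8/1) = 3 + 1/8 = 25/8
1 + 1/(25/8) = 1 + 8/25 = 33/25
46 + 1/(33/25) = 46 + 25/33 = 1543/33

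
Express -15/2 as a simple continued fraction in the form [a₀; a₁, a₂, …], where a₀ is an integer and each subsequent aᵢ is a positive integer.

Repeatedly divide and take the remainder:
-15 ÷ 2 → quotient -8, remainder 1
2 ÷ 1 → quotient 2, remainder 0

[-8; 2]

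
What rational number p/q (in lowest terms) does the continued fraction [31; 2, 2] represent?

a_0 = 31: 31/1
a_1 = 2: 63/2
a_2 = 2: 157/5

157/5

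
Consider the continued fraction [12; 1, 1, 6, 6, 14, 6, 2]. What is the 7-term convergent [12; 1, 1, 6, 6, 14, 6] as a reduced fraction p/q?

Collapse the nested fraction from the inside out:
Start with 6.
14 + 1/(6/1) = 14 + 1/6 = 85/6
6 + 1/(85/6) = 6 + 6/85 = 516/85
6 + 1/(516/85) = 6 + 85/516 = 3181/516
1 + 1/(3181/516) = 1 + 516/3181 = 3697/3181
1 + 1/(3697/3181) = 1 + 3181/3697 = 6878/3697
12 + 1/(6878/3697) = 12 + 3697/6878 = 86233/6878

86233/6878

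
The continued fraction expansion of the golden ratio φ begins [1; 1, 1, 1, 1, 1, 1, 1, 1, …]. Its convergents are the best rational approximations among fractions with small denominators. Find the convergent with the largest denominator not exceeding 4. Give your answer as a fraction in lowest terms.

5/3

List convergents until the denominator exceeds the bound:
a_0 = 1: 1/1  (≤ bound)
a_1 = 1: 2/1  (≤ bound)
a_2 = 1: 3/2  (≤ bound)
a_3 = 1: 5/3  (≤ bound)
a_4 = 1: 8/5  (> 4, stop)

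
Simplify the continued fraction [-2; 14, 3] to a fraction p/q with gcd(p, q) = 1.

-83/43

a_0 = -2: -2/1
a_1 = 14: -27/14
a_2 = 3: -83/43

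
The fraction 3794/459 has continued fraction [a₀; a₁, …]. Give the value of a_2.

Repeatedly divide and take the remainder:
3794 = 8·459 + 122, so a_0 = 8
459 = 3·122 + 93, so a_1 = 3
122 = 1·93 + 29, so a_2 = 1

1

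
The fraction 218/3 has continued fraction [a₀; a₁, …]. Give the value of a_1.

1

218 ÷ 3 → quotient 72, remainder 2
3 ÷ 2 → quotient 1, remainder 1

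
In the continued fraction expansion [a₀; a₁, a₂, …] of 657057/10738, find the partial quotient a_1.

⌊657057/10738⌋ = 61, remainder 2039
⌊10738/2039⌋ = 5, remainder 543

5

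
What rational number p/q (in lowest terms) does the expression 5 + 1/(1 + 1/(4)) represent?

29/5

Work from the innermost term outward:
Start with 4.
1 + 1/(4/1) = 1 + 1/4 = 5/4
5 + 1/(5/4) = 5 + 4/5 = 29/5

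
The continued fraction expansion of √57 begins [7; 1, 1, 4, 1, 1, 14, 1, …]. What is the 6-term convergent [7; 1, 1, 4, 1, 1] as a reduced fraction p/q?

Work from the innermost term outward:
Start with 1.
1 + 1/(1/1) = 1 + 1/1 = 2/1
4 + 1/(2/1) = 4 + 1/2 = 9/2
1 + 1/(9/2) = 1 + 2/9 = 11/9
1 + 1/(11/9) = 1 + 9/11 = 20/11
7 + 1/(20/11) = 7 + 11/20 = 151/20

151/20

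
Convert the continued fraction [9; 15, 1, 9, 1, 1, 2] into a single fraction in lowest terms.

7640/843

Start with 2.
1 + 1/(2/1) = 1 + 1/2 = 3/2
1 + 1/(3/2) = 1 + 2/3 = 5/3
9 + 1/(5/3) = 9 + 3/5 = 48/5
1 + 1/(48/5) = 1 + 5/48 = 53/48
15 + 1/(53/48) = 15 + 48/53 = 843/53
9 + 1/(843/53) = 9 + 53/843 = 7640/843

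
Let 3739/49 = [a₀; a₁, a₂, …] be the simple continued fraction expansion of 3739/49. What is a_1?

⌊3739/49⌋ = 76, remainder 15
⌊49/15⌋ = 3, remainder 4

3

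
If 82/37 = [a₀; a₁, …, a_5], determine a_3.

Repeatedly divide and take the remainder:
82 ÷ 37 → quotient 2, remainder 8
37 ÷ 8 → quotient 4, remainder 5
8 ÷ 5 → quotient 1, remainder 3
5 ÷ 3 → quotient 1, remainder 2

1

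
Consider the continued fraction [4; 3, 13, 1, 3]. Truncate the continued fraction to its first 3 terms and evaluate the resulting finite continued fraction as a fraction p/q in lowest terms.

173/40

Start with 13.
3 + 1/(13/1) = 3 + 1/13 = 40/13
4 + 1/(40/13) = 4 + 13/40 = 173/40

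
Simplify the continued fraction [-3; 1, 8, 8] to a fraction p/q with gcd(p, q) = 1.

a_0 = -3: -3/1
a_1 = 1: -2/1
a_2 = 8: -19/9
a_3 = 8: -154/73

-154/73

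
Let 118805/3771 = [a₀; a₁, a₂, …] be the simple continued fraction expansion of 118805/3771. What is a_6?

1

Repeatedly divide and take the remainder:
118805 ÷ 3771 → quotient 31, remainder 1904
3771 ÷ 1904 → quotient 1, remainder 1867
1904 ÷ 1867 → quotient 1, remainder 37
1867 ÷ 37 → quotient 50, remainder 17
37 ÷ 17 → quotient 2, remainder 3
17 ÷ 3 → quotient 5, remainder 2
3 ÷ 2 → quotient 1, remainder 1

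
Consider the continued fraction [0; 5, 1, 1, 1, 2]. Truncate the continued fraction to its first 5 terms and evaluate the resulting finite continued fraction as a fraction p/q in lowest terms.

3/17

a_0 = 0: 0/1
a_1 = 5: 1/5
a_2 = 1: 1/6
a_3 = 1: 2/11
a_4 = 1: 3/17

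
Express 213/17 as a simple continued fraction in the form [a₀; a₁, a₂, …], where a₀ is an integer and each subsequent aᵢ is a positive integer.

[12; 1, 1, 8]

⌊213/17⌋ = 12, remainder 9
⌊17/9⌋ = 1, remainder 8
⌊9/8⌋ = 1, remainder 1
⌊8/1⌋ = 8, remainder 0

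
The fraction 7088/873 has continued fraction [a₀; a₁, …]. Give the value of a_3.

1

7088 ÷ 873 → quotient 8, remainder 104
873 ÷ 104 → quotient 8, remainder 41
104 ÷ 41 → quotient 2, remainder 22
41 ÷ 22 → quotient 1, remainder 19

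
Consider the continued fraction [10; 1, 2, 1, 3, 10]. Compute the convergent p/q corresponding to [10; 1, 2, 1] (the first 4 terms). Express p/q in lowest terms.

Build up convergents one term at a time:
a_0 = 10: 10/1
a_1 = 1: 11/1
a_2 = 2: 32/3
a_3 = 1: 43/4

43/4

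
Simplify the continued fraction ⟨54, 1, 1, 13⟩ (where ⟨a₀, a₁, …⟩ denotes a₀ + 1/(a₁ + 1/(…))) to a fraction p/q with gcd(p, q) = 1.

Start with 13.
1 + 1/(13/1) = 1 + 1/13 = 14/13
1 + 1/(14/13) = 1 + 13/14 = 27/14
54 + 1/(27/14) = 54 + 14/27 = 1472/27

1472/27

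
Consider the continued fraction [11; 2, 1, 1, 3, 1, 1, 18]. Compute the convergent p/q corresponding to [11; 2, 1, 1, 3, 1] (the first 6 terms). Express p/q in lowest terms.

Work from the innermost term outward:
Start with 1.
3 + 1/(1/1) = 3 + 1/1 = 4/1
1 + 1/(4/1) = 1 + 1/4 = 5/4
1 + 1/(5/4) = 1 + 4/5 = 9/5
2 + 1/(9/5) = 2 + 5/9 = 23/9
11 + 1/(23/9) = 11 + 9/23 = 262/23

262/23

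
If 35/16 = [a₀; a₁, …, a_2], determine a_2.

Repeatedly divide and take the remainder:
35 ÷ 16 → quotient 2, remainder 3
16 ÷ 3 → quotient 5, remainder 1
3 ÷ 1 → quotient 3, remainder 0

3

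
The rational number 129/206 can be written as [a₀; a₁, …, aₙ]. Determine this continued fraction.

Apply division with remainder until the remainder is 0:
⌊129/206⌋ = 0, remainder 129
⌊206/129⌋ = 1, remainder 77
⌊129/77⌋ = 1, remainder 52
⌊77/52⌋ = 1, remainder 25
⌊52/25⌋ = 2, remainder 2
⌊25/2⌋ = 12, remainder 1
⌊2/1⌋ = 2, remainder 0

[0; 1, 1, 1, 2, 12, 2]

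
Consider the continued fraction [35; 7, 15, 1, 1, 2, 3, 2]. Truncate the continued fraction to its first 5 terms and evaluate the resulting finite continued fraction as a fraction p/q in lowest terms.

7696/219

Starting at the tail and folding back:
Start with 1.
1 + 1/(1/1) = 1 + 1/1 = 2/1
15 + 1/(2/1) = 15 + 1/2 = 31/2
7 + 1/(31/2) = 7 + 2/31 = 219/31
35 + 1/(219/31) = 35 + 31/219 = 7696/219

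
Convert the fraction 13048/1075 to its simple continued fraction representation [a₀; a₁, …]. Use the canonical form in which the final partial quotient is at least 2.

Run the Euclidean algorithm, recording each quotient:
13048 ÷ 1075 → quotient 12, remainder 148
1075 ÷ 148 → quotient 7, remainder 39
148 ÷ 39 → quotient 3, remainder 31
39 ÷ 31 → quotient 1, remainder 8
31 ÷ 8 → quotient 3, remainder 7
8 ÷ 7 → quotient 1, remainder 1
7 ÷ 1 → quotient 7, remainder 0

[12; 7, 3, 1, 3, 1, 7]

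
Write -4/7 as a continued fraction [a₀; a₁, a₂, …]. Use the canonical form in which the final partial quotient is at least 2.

⌊-4/7⌋ = -1, remainder 3
⌊7/3⌋ = 2, remainder 1
⌊3/1⌋ = 3, remainder 0

[-1; 2, 3]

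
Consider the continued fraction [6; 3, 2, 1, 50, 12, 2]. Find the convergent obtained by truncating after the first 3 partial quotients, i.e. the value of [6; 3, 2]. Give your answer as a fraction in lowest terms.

a_0 = 6: 6/1
a_1 = 3: 19/3
a_2 = 2: 44/7

44/7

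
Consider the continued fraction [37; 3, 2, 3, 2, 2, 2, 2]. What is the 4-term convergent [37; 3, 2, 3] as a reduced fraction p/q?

Compute successive convergents:
a_0 = 37: 37/1
a_1 = 3: 112/3
a_2 = 2: 261/7
a_3 = 3: 895/24

895/24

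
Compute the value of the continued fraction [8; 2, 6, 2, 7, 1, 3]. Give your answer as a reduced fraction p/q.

7787/920

Starting at the tail and folding back:
Start with 3.
1 + 1/(3/1) = 1 + 1/3 = 4/3
7 + 1/(4/3) = 7 + 3/4 = 31/4
2 + 1/(31/4) = 2 + 4/31 = 66/31
6 + 1/(66/31) = 6 + 31/66 = 427/66
2 + 1/(427/66) = 2 + 66/427 = 920/427
8 + 1/(920/427) = 8 + 427/920 = 7787/920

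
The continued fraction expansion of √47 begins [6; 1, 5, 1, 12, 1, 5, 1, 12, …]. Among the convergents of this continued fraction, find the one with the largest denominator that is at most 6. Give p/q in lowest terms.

41/6

a_0 = 6: 6/1  (≤ bound)
a_1 = 1: 7/1  (≤ bound)
a_2 = 5: 41/6  (≤ bound)
a_3 = 1: 48/7  (> 6, stop)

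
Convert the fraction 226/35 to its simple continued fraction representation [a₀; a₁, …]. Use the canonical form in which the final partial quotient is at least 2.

[6; 2, 5, 3]

226 = 6·35 + 16, so a_0 = 6
35 = 2·16 + 3, so a_1 = 2
16 = 5·3 + 1, so a_2 = 5
3 = 3·1 + 0, so a_3 = 3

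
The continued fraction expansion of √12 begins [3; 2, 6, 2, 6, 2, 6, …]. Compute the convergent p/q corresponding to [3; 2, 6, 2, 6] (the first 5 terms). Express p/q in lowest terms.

a_0 = 3: 3/1
a_1 = 2: 7/2
a_2 = 6: 45/13
a_3 = 2: 97/28
a_4 = 6: 627/181

627/181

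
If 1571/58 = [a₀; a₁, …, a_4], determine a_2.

1

Apply division with remainder until the remainder is 0:
1571 ÷ 58 → quotient 27, remainder 5
58 ÷ 5 → quotient 11, remainder 3
5 ÷ 3 → quotient 1, remainder 2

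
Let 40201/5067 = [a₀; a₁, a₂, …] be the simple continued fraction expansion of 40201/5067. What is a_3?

Apply division with remainder until the remainder is 0:
⌊40201/5067⌋ = 7, remainder 4732
⌊5067/4732⌋ = 1, remainder 335
⌊4732/335⌋ = 14, remainder 42
⌊335/42⌋ = 7, remainder 41

7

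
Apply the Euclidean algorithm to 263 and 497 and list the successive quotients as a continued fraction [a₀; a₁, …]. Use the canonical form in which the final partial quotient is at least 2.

Apply division with remainder until the remainder is 0:
263 = 0·497 + 263, so a_0 = 0
497 = 1·263 + 234, so a_1 = 1
263 = 1·234 + 29, so a_2 = 1
234 = 8·29 + 2, so a_3 = 8
29 = 14·2 + 1, so a_4 = 14
2 = 2·1 + 0, so a_5 = 2

[0; 1, 1, 8, 14, 2]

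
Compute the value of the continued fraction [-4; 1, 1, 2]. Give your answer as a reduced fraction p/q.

-17/5

Start with 2.
1 + 1/(2/1) = 1 + 1/2 = 3/2
1 + 1/(3/2) = 1 + 2/3 = 5/3
-4 + 1/(5/3) = -4 + 3/5 = -17/5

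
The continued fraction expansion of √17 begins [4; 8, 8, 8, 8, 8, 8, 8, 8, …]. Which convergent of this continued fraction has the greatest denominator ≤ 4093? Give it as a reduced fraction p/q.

2177/528

List convergents until the denominator exceeds the bound:
a_0 = 4: 4/1  (≤ bound)
a_1 = 8: 33/8  (≤ bound)
a_2 = 8: 268/65  (≤ bound)
a_3 = 8: 2177/528  (≤ bound)
a_4 = 8: 17684/4289  (> 4093, stop)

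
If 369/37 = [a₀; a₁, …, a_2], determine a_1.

Run the Euclidean algorithm, recording each quotient:
369 = 9·37 + 36, so a_0 = 9
37 = 1·36 + 1, so a_1 = 1

1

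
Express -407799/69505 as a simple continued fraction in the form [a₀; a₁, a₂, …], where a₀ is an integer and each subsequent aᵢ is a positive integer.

[-6; 7, 1, 1, 7, 1, 31, 17]

-407799 ÷ 69505 → quotient -6, remainder 9231
69505 ÷ 9231 → quotient 7, remainder 4888
9231 ÷ 4888 → quotient 1, remainder 4343
4888 ÷ 4343 → quotient 1, remainder 545
4343 ÷ 545 → quotient 7, remainder 528
545 ÷ 528 → quotient 1, remainder 17
528 ÷ 17 → quotient 31, remainder 1
17 ÷ 1 → quotient 17, remainder 0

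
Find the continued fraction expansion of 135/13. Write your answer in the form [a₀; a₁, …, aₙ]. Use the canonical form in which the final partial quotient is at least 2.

[10; 2, 1, 1, 2]

⌊135/13⌋ = 10, remainder 5
⌊13/5⌋ = 2, remainder 3
⌊5/3⌋ = 1, remainder 2
⌊3/2⌋ = 1, remainder 1
⌊2/1⌋ = 2, remainder 0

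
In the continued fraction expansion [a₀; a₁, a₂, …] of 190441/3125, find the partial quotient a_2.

15

Apply division with remainder until the remainder is 0:
190441 = 60·3125 + 2941, so a_0 = 60
3125 = 1·2941 + 184, so a_1 = 1
2941 = 15·184 + 181, so a_2 = 15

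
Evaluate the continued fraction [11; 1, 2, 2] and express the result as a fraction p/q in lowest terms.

82/7

Start with 2.
2 + 1/(2/1) = 2 + 1/2 = 5/2
1 + 1/(5/2) = 1 + 2/5 = 7/5
11 + 1/(7/5) = 11 + 5/7 = 82/7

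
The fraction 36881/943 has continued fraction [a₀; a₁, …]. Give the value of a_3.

1

36881 = 39·943 + 104, so a_0 = 39
943 = 9·104 + 7, so a_1 = 9
104 = 14·7 + 6, so a_2 = 14
7 = 1·6 + 1, so a_3 = 1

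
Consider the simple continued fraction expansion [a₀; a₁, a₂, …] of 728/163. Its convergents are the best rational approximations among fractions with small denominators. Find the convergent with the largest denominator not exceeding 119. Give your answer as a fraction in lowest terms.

67/15

a_0 = 4: 4/1  (≤ bound)
a_1 = 2: 9/2  (≤ bound)
a_2 = 6: 58/13  (≤ bound)
a_3 = 1: 67/15  (≤ bound)
a_4 = 10: 728/163  (> 119, stop)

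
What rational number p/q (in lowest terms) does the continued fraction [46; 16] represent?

737/16

a_0 = 46: 46/1
a_1 = 16: 737/16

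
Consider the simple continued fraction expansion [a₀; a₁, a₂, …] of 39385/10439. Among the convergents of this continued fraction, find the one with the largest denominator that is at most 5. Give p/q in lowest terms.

a_0 = 3: 3/1  (≤ bound)
a_1 = 1: 4/1  (≤ bound)
a_2 = 3: 15/4  (≤ bound)
a_3 = 2: 34/9  (> 5, stop)

15/4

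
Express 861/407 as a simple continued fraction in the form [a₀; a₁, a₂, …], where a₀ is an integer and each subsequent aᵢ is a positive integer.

[2; 8, 1, 1, 1, 15]

Run the Euclidean algorithm, recording each quotient:
861 = 2·407 + 47, so a_0 = 2
407 = 8·47 + 31, so a_1 = 8
47 = 1·31 + 16, so a_2 = 1
31 = 1·16 + 15, so a_3 = 1
16 = 1·15 + 1, so a_4 = 1
15 = 15·1 + 0, so a_5 = 15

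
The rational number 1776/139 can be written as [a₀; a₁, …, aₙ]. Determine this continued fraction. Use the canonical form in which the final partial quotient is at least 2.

[12; 1, 3, 2, 15]

1776 = 12·139 + 108, so a_0 = 12
139 = 1·108 + 31, so a_1 = 1
108 = 3·31 + 15, so a_2 = 3
31 = 2·15 + 1, so a_3 = 2
15 = 15·1 + 0, so a_4 = 15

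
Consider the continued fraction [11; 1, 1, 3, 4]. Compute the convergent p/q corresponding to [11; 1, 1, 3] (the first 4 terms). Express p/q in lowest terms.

Start with 3.
1 + 1/(3/1) = 1 + 1/3 = 4/3
1 + 1/(4/3) = 1 + 3/4 = 7/4
11 + 1/(7/4) = 11 + 4/7 = 81/7

81/7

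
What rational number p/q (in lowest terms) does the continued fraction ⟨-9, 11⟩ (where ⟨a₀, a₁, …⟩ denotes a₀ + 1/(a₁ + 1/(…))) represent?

a_0 = -9: -9/1
a_1 = 11: -98/11

-98/11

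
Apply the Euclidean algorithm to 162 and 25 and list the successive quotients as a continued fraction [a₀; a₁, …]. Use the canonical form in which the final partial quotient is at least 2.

162 = 6·25 + 12, so a_0 = 6
25 = 2·12 + 1, so a_1 = 2
12 = 12·1 + 0, so a_2 = 12

[6; 2, 12]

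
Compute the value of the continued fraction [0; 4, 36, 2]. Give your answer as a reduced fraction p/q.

73/294

Use the convergent recurrence hₖ = aₖ·hₖ₋₁ + hₖ₋₂ (and likewise for the denominators kₖ):
a_0 = 0: 0/1
a_1 = 4: 1/4
a_2 = 36: 36/145
a_3 = 2: 73/294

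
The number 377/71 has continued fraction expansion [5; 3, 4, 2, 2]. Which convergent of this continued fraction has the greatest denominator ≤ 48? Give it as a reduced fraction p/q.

List convergents until the denominator exceeds the bound:
a_0 = 5: 5/1  (≤ bound)
a_1 = 3: 16/3  (≤ bound)
a_2 = 4: 69/13  (≤ bound)
a_3 = 2: 154/29  (≤ bound)
a_4 = 2: 377/71  (> 48, stop)

154/29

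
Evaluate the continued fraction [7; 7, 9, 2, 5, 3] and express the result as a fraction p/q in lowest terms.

a_0 = 7: 7/1
a_1 = 7: 50/7
a_2 = 9: 457/64
a_3 = 2: 964/135
a_4 = 5: 5277/739
a_5 = 3: 16795/2352

16795/2352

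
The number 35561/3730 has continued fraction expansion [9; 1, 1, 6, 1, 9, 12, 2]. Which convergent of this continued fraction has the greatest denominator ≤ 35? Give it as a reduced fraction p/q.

a_0 = 9: 9/1  (≤ bound)
a_1 = 1: 10/1  (≤ bound)
a_2 = 1: 19/2  (≤ bound)
a_3 = 6: 124/13  (≤ bound)
a_4 = 1: 143/15  (≤ bound)
a_5 = 9: 1411/148  (> 35, stop)

143/15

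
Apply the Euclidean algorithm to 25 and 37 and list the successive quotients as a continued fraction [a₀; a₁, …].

[0; 1, 2, 12]

⌊25/37⌋ = 0, remainder 25
⌊37/25⌋ = 1, remainder 12
⌊25/12⌋ = 2, remainder 1
⌊12/1⌋ = 12, remainder 0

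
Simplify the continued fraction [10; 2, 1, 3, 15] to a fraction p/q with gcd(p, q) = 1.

1741/168

Start with 15.
3 + 1/(15/1) = 3 + 1/15 = 46/15
1 + 1/(46/15) = 1 + 15/46 = 61/46
2 + 1/(61/46) = 2 + 46/61 = 168/61
10 + 1/(168/61) = 10 + 61/168 = 1741/168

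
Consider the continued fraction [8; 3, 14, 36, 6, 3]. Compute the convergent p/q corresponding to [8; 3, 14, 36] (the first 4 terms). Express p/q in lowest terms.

Work from the innermost term outward:
Start with 36.
14 + 1/(36/1) = 14 + 1/36 = 505/36
3 + 1/(505/36) = 3 + 36/505 = 1551/505
8 + 1/(1551/505) = 8 + 505/1551 = 12913/1551

12913/1551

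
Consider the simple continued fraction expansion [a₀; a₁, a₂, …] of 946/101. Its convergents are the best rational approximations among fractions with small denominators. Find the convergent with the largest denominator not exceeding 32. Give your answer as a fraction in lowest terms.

a_0 = 9: 9/1  (≤ bound)
a_1 = 2: 19/2  (≤ bound)
a_2 = 1: 28/3  (≤ bound)
a_3 = 2: 75/8  (≤ bound)
a_4 = 1: 103/11  (≤ bound)
a_5 = 2: 281/30  (≤ bound)
a_6 = 3: 946/101  (> 32, stop)

281/30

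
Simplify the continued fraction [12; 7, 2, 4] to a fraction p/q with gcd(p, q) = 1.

Compute successive convergents:
a_0 = 12: 12/1
a_1 = 7: 85/7
a_2 = 2: 182/15
a_3 = 4: 813/67

813/67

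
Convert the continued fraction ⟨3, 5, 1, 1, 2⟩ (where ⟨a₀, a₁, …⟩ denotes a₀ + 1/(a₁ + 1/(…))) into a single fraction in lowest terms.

a_0 = 3: 3/1
a_1 = 5: 16/5
a_2 = 1: 19/6
a_3 = 1: 35/11
a_4 = 2: 89/28

89/28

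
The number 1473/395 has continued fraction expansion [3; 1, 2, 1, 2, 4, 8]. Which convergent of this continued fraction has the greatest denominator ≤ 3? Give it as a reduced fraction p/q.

a_0 = 3: 3/1  (≤ bound)
a_1 = 1: 4/1  (≤ bound)
a_2 = 2: 11/3  (≤ bound)
a_3 = 1: 15/4  (> 3, stop)

11/3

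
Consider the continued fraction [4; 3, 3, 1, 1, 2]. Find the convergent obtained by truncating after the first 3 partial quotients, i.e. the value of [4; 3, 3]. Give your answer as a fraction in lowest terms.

Start with 3.
3 + 1/(3/1) = 3 + 1/3 = 10/3
4 + 1/(10/3) = 4 + 3/10 = 43/10

43/10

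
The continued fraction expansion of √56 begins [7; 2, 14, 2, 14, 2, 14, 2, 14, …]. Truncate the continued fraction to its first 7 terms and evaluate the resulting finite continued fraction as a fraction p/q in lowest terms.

Start with 14.
2 + 1/(14/1) = 2 + 1/14 = 29/14
14 + 1/(29/14) = 14 + 14/29 = 420/29
2 + 1/(420/29) = 2 + 29/420 = 869/420
14 + 1/(869/420) = 14 + 420/869 = 12586/869
2 + 1/(12586/869) = 2 + 869/12586 = 26041/12586
7 + 1/(26041/12586) = 7 + 12586/26041 = 194873/26041

194873/26041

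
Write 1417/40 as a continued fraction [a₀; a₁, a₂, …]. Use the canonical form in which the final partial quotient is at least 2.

⌊1417/40⌋ = 35, remainder 17
⌊40/17⌋ = 2, remainder 6
⌊17/6⌋ = 2, remainder 5
⌊6/5⌋ = 1, remainder 1
⌊5/1⌋ = 5, remainder 0

[35; 2, 2, 1, 5]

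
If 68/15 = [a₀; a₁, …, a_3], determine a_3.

⌊68/15⌋ = 4, remainder 8
⌊15/8⌋ = 1, remainder 7
⌊8/7⌋ = 1, remainder 1
⌊7/1⌋ = 7, remainder 0

7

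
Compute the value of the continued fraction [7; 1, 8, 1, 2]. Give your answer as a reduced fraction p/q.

Use the convergent recurrence hₖ = aₖ·hₖ₋₁ + hₖ₋₂ (and likewise for the denominators kₖ):
a_0 = 7: 7/1
a_1 = 1: 8/1
a_2 = 8: 71/9
a_3 = 1: 79/10
a_4 = 2: 229/29

229/29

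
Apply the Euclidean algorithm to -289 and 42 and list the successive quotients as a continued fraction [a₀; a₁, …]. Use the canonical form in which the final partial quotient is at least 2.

Apply division with remainder until the remainder is 0:
⌊-289/42⌋ = -7, remainder 5
⌊42/5⌋ = 8, remainder 2
⌊5/2⌋ = 2, remainder 1
⌊2/1⌋ = 2, remainder 0

[-7; 8, 2, 2]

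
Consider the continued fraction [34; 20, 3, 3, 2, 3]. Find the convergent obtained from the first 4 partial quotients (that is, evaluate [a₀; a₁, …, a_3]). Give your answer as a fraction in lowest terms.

a_0 = 34: 34/1
a_1 = 20: 681/20
a_2 = 3: 2077/61
a_3 = 3: 6912/203

6912/203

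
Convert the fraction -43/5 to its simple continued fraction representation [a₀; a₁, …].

Apply division with remainder until the remainder is 0:
-43 ÷ 5 → quotient -9, remainder 2
5 ÷ 2 → quotient 2, remainder 1
2 ÷ 1 → quotient 2, remainder 0

[-9; 2, 2]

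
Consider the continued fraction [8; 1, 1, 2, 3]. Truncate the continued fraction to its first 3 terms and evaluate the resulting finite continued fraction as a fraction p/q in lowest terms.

a_0 = 8: 8/1
a_1 = 1: 9/1
a_2 = 1: 17/2

17/2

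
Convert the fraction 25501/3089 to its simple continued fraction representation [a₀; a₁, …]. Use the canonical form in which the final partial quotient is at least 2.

[8; 3, 1, 10, 1, 3, 2, 7]

⌊25501/3089⌋ = 8, remainder 789
⌊3089/789⌋ = 3, remainder 722
⌊789/722⌋ = 1, remainder 67
⌊722/67⌋ = 10, remainder 52
⌊67/52⌋ = 1, remainder 15
⌊52/15⌋ = 3, remainder 7
⌊15/7⌋ = 2, remainder 1
⌊7/1⌋ = 7, remainder 0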